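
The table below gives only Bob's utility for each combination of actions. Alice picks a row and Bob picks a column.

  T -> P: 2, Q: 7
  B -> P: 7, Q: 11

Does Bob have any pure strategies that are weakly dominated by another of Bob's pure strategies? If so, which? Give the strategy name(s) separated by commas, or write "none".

P

P is weakly dominated by Q (T: 7>2, B: 11>7).
Q is not dominated — it holds its own against P at T (7>2).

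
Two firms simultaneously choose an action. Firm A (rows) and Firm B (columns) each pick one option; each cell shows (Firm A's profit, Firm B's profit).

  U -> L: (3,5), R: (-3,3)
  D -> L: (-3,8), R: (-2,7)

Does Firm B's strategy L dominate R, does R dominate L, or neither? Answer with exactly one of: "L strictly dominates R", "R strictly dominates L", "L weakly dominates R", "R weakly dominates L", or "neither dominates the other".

L's payoffs vs R's, by Firm A's action — U: 5>3, D: 8>7.
L gives a strictly higher payoff against each opponent action, so L strictly dominates R.

L strictly dominates R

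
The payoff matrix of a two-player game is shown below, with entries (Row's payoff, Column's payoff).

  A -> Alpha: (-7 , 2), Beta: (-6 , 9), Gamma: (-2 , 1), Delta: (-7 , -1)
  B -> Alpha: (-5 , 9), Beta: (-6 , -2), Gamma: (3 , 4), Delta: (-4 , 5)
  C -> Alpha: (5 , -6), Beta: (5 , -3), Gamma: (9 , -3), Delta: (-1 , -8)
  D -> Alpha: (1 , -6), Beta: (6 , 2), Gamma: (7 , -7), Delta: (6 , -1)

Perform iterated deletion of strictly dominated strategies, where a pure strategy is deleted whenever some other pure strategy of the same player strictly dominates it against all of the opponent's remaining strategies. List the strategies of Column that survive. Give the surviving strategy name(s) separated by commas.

Row's strategy A is strictly dominated by C (Alpha: 5>-7, Beta: 5>-6, Gamma: 9>-2, Delta: -1>-7) and is removed.
Row B is eliminated: C beats it against every remaining column (Alpha: 5>-5, Beta: 5>-6, Gamma: 9>3, Delta: -1>-4).
For Column, Beta strictly dominates Alpha on the remaining rows (C: -3>-6, D: 2>-6); eliminate Alpha.
For Column, Beta strictly dominates Delta on the remaining rows (C: -3>-8, D: 2>-1); eliminate Delta.
Among the remaining strategies, none is strictly dominated by another pure strategy of the same player, so the elimination stops.
Surviving strategies — Row: {C, D}; Column: {Beta, Gamma}.

Beta, Gamma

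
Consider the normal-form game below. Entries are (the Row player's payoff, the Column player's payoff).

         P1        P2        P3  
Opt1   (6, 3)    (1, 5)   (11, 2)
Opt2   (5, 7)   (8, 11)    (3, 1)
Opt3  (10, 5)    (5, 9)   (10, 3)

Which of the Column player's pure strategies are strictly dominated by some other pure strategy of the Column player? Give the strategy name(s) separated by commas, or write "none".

P1, P3

P2 strictly dominates P1 — Opt1: 5>3, Opt2: 11>7, Opt3: 9>5.
P2 is not dominated — it holds its own against P1 at Opt1 (5>3); P3 at Opt1 (5>2).
P3 is strictly dominated by P1 (Opt1: 3>2, Opt2: 7>1, Opt3: 5>3).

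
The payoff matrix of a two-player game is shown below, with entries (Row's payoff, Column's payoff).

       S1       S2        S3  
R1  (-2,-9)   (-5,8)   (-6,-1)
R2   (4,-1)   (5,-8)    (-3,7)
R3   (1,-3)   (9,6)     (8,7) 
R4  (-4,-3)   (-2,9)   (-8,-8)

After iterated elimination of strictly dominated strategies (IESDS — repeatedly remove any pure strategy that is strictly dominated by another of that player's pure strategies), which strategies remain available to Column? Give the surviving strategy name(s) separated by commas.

S3

For Row, R2 strictly dominates R1 on the remaining columns (S1: 4>-2, S2: 5>-5, S3: -3>-6); eliminate R1.
For Row, R2 strictly dominates R4 on the remaining columns (S1: 4>-4, S2: 5>-2, S3: -3>-8); eliminate R4.
For Column, S3 strictly dominates S1 on the remaining rows (R2: 7>-1, R3: 7>-3); eliminate S1.
For Row, R3 strictly dominates R2 on the remaining columns (S2: 9>5, S3: 8>-3); eliminate R2.
Column S2 is eliminated: S3 beats it against every remaining row (R3: 7>6).
Among the remaining strategies, none is strictly dominated by another pure strategy of the same player, so the elimination stops.
Surviving strategies — Row: {R3}; Column: {S3}.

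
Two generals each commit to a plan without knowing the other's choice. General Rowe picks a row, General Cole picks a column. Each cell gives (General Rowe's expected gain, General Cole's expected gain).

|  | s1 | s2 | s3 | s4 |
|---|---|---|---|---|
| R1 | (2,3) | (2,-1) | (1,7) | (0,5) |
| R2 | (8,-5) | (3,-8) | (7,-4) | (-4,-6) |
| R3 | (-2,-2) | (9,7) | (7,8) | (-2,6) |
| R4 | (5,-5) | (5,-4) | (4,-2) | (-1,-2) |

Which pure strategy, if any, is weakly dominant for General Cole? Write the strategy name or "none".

s3 vs s1: R1: 7>3, R2: -4>-5, R3: 8>-2, R4: -2>-5.
s3 vs s2: R1: 7>-1, R2: -4>-8, R3: 8>7, R4: -2>-4.
s3 vs s4: R1: 7>5, R2: -4>-6, R3: 8>6, R4: -2=-2.
s3 is at least as good as every other strategy against every opponent action, so it is weakly dominant.

s3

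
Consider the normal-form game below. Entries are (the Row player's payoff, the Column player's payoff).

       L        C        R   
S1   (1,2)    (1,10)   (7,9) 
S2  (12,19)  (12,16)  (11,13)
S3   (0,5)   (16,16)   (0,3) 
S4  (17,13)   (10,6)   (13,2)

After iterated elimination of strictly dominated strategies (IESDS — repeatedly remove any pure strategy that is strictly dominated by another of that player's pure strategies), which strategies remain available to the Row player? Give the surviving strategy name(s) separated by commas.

S2, S3, S4

The Row player's strategy S1 is strictly dominated by S2 (L: 12>1, C: 12>1, R: 11>7) and is removed.
For the Column player, L strictly dominates R on the remaining rows (S2: 19>13, S3: 5>3, S4: 13>2); eliminate R.
Among the remaining strategies, none is strictly dominated by another pure strategy of the same player, so the elimination stops.
Surviving strategies — the Row player: {S2, S3, S4}; the Column player: {L, C}.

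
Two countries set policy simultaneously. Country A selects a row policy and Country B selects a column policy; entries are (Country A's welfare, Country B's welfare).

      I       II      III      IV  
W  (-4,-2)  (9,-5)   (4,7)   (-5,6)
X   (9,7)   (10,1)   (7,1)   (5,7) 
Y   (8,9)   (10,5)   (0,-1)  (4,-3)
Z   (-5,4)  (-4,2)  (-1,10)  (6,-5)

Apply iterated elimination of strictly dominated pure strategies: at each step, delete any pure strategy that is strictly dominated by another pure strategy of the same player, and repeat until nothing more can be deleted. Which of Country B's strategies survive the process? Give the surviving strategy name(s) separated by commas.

For Country A, X strictly dominates W on the remaining columns (I: 9>-4, II: 10>9, III: 7>4, IV: 5>-5); eliminate W.
Column II is eliminated: I beats it against every remaining row (X: 7>1, Y: 9>5, Z: 4>2).
Country A's strategy Y is strictly dominated by X (I: 9>8, III: 7>0, IV: 5>4) and is removed.
Among the remaining strategies, none is strictly dominated by another pure strategy of the same player, so the elimination stops.
Surviving strategies — Country A: {X, Z}; Country B: {I, III, IV}.

I, III, IV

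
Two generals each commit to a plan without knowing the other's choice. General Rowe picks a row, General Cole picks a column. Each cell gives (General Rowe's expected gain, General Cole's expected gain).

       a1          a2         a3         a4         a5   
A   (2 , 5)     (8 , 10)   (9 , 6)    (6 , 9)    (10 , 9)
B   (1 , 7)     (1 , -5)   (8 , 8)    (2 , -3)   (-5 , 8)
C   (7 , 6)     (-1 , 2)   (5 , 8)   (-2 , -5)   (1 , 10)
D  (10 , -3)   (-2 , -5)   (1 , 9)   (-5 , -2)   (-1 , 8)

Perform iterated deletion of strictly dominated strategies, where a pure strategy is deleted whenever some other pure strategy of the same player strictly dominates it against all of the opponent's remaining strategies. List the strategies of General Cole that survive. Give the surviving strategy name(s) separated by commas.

a2

Row B is eliminated: A beats it against every remaining column (a1: 2>1, a2: 8>1, a3: 9>8, a4: 6>2, a5: 10>-5).
General Cole's strategy a1 is strictly dominated by a3 (A: 6>5, C: 8>6, D: 9>-3) and is removed.
For General Rowe, A strictly dominates C on the remaining columns (a2: 8>-1, a3: 9>5, a4: 6>-2, a5: 10>1); eliminate C.
Row D is eliminated: A beats it against every remaining column (a2: 8>-2, a3: 9>1, a4: 6>-5, a5: 10>-1).
Column a3 is eliminated: a2 beats it against every remaining row (A: 10>6).
For General Cole, a2 strictly dominates a4 on the remaining rows (A: 10>9); eliminate a4.
General Cole's strategy a5 is strictly dominated by a2 (A: 10>9) and is removed.
Among the remaining strategies, none is strictly dominated by another pure strategy of the same player, so the elimination stops.
Surviving strategies — General Rowe: {A}; General Cole: {a2}.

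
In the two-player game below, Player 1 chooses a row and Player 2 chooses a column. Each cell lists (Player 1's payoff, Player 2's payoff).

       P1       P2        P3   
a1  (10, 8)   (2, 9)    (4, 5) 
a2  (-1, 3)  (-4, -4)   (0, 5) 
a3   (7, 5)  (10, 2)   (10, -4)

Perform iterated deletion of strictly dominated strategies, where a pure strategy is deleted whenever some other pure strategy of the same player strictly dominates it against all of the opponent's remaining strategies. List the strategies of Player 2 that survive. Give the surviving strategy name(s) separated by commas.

For Player 1, a1 strictly dominates a2 on the remaining columns (P1: 10>-1, P2: 2>-4, P3: 4>0); eliminate a2.
For Player 2, P1 strictly dominates P3 on the remaining rows (a1: 8>5, a3: 5>-4); eliminate P3.
Among the remaining strategies, none is strictly dominated by another pure strategy of the same player, so the elimination stops.
Surviving strategies — Player 1: {a1, a3}; Player 2: {P1, P2}.

P1, P2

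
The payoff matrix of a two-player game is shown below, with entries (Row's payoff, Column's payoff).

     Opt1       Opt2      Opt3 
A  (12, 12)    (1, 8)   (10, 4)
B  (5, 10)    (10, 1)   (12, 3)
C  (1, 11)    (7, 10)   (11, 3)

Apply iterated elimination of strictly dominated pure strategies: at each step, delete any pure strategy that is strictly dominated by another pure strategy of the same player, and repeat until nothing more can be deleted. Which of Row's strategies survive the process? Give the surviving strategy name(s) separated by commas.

For Row, B strictly dominates C on the remaining columns (Opt1: 5>1, Opt2: 10>7, Opt3: 12>11); eliminate C.
Column's strategy Opt2 is strictly dominated by Opt1 (A: 12>8, B: 10>1) and is removed.
For Column, Opt1 strictly dominates Opt3 on the remaining rows (A: 12>4, B: 10>3); eliminate Opt3.
Row's strategy B is strictly dominated by A (Opt1: 12>5) and is removed.
Among the remaining strategies, none is strictly dominated by another pure strategy of the same player, so the elimination stops.
Surviving strategies — Row: {A}; Column: {Opt1}.

A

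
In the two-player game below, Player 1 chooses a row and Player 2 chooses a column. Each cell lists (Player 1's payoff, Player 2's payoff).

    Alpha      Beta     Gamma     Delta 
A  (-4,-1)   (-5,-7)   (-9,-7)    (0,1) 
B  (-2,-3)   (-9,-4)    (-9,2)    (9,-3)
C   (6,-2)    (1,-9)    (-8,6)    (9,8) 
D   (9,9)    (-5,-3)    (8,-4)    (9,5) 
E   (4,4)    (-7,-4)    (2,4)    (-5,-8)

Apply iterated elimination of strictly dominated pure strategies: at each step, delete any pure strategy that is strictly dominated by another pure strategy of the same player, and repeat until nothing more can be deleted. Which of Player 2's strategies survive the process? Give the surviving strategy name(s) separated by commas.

Player 1's strategy A is strictly dominated by C (Alpha: 6>-4, Beta: 1>-5, Gamma: -8>-9, Delta: 9>0) and is removed.
Player 1's strategy E is strictly dominated by D (Alpha: 9>4, Beta: -5>-7, Gamma: 8>2, Delta: 9>-5) and is removed.
Column Beta is eliminated: Alpha beats it against every remaining row (B: -3>-4, C: -2>-9, D: 9>-3).
Among the remaining strategies, none is strictly dominated by another pure strategy of the same player, so the elimination stops.
Surviving strategies — Player 1: {B, C, D}; Player 2: {Alpha, Gamma, Delta}.

Alpha, Gamma, Delta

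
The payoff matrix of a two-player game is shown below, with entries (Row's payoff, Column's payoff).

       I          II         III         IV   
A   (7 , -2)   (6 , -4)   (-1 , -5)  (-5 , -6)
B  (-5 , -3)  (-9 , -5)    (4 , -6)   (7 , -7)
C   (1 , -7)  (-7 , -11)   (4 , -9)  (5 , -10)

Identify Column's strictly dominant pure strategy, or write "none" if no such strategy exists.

I vs II: A: -2>-4, B: -3>-5, C: -7>-11.
I vs III: A: -2>-5, B: -3>-6, C: -7>-9.
I vs IV: A: -2>-6, B: -3>-7, C: -7>-10.
I strictly beats every other strategy against every opponent action, so it is strictly dominant.

I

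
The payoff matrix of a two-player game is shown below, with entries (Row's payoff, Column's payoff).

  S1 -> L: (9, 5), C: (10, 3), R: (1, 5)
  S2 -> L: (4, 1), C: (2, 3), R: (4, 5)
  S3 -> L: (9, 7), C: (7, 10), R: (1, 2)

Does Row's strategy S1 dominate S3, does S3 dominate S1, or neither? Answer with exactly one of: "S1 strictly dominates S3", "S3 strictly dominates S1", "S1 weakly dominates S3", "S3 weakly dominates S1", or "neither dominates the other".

S1 weakly dominates S3

S1's payoffs vs S3's, by Column's action — L: 9=9, C: 10>7, R: 1=1.
S1 is at least as good everywhere and strictly better somewhere (tied only at L, R), so S1 weakly but not strictly dominates S3.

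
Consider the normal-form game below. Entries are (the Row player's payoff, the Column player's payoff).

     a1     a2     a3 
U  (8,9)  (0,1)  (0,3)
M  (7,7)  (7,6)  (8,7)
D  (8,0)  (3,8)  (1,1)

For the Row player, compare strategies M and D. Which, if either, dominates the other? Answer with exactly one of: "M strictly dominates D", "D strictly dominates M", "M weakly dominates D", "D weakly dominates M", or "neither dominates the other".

M's payoffs vs D's, by the Column player's action — a1: 7<8, a2: 7>3, a3: 8>1.
M does better at a2, a3 but worse at a1; neither strategy dominates the other.

neither dominates the other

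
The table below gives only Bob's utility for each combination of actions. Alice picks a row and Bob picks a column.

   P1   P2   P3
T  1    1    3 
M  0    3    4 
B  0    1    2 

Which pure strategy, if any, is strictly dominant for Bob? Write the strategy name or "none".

P3 vs P1: T: 3>1, M: 4>0, B: 2>0.
P3 vs P2: T: 3>1, M: 4>3, B: 2>1.
P3 strictly beats every other strategy against every opponent action, so it is strictly dominant.

P3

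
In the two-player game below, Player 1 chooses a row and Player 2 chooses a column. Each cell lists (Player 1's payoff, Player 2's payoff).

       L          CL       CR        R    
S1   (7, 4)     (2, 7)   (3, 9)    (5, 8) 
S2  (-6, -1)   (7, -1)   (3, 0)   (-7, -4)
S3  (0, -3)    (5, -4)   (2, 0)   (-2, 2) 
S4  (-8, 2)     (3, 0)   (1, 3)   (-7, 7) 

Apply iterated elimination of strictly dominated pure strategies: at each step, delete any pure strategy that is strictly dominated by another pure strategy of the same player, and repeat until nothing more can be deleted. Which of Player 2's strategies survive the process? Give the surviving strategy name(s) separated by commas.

For Player 1, S3 strictly dominates S4 on the remaining columns (L: 0>-8, CL: 5>3, CR: 2>1, R: -2>-7); eliminate S4.
For Player 2, CR strictly dominates L on the remaining rows (S1: 9>4, S2: 0>-1, S3: 0>-3); eliminate L.
For Player 2, CR strictly dominates CL on the remaining rows (S1: 9>7, S2: 0>-1, S3: 0>-4); eliminate CL.
For Player 1, S1 strictly dominates S3 on the remaining columns (CR: 3>2, R: 5>-2); eliminate S3.
For Player 2, CR strictly dominates R on the remaining rows (S1: 9>8, S2: 0>-4); eliminate R.
Among the remaining strategies, none is strictly dominated by another pure strategy of the same player, so the elimination stops.
Surviving strategies — Player 1: {S1, S2}; Player 2: {CR}.

CR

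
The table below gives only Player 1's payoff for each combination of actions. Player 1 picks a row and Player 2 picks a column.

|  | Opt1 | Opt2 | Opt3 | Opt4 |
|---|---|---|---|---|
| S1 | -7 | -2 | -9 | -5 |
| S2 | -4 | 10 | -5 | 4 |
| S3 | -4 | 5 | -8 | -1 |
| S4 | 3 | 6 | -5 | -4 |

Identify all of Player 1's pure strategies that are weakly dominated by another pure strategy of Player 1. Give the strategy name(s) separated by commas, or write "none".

S2 weakly dominates S1 — Opt1: -4>-7, Opt2: 10>-2, Opt3: -5>-9, Opt4: 4>-5.
S2 is not dominated — it holds its own against S1 at Opt1 (-4>-7); S3 at Opt2 (10>5); S4 at Opt2 (10>6).
S2 weakly dominates S3 — Opt1: -4=-4, Opt2: 10>5, Opt3: -5>-8, Opt4: 4>-1.
S4: no other strategy beats it everywhere (S1 at Opt1 (3>-7); S2 at Opt1 (3>-4); S3 at Opt1 (3>-4)).

S1, S3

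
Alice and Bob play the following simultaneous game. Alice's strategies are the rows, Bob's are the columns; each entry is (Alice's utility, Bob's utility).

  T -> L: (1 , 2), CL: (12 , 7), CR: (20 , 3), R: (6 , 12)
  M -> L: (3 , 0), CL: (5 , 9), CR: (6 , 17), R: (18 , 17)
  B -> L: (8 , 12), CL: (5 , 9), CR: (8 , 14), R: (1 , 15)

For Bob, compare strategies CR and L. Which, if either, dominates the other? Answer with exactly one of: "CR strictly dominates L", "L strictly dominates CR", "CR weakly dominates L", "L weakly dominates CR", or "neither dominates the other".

CR's payoffs vs L's, by Alice's action — T: 3>2, M: 17>0, B: 14>12.
CR gives a strictly higher payoff against every action of Alice, so CR strictly dominates L.

CR strictly dominates L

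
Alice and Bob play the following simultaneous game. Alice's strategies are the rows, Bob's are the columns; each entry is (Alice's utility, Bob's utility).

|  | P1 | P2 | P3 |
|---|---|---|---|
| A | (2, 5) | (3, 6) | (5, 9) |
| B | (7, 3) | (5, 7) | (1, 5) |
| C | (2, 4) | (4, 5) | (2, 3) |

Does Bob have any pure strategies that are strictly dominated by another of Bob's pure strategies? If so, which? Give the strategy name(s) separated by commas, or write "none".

P2 strictly dominates P1 — A: 6>5, B: 7>3, C: 5>4.
P2 is not dominated — it holds its own against P1 at A (6>5); P3 at B (7>5).
P3: no other strategy beats it everywhere (P1 at A (9>5); P2 at A (9>6)).

P1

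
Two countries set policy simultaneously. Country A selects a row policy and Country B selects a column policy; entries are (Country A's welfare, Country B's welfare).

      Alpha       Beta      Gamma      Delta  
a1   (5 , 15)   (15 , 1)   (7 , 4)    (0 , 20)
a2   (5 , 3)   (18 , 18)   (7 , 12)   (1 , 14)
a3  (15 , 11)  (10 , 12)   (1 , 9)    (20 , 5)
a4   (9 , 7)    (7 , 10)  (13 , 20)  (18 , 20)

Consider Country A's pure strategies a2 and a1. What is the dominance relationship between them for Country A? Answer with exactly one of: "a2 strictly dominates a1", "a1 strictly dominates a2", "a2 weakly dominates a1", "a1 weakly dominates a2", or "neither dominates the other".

Compare a2 to a1 across each choice by Country B: Alpha: 5=5, Beta: 18>15, Gamma: 7=7, Delta: 1>0.
a2 is at least as good everywhere and strictly better somewhere (tied only at Alpha, Gamma), so a2 weakly but not strictly dominates a1.

a2 weakly dominates a1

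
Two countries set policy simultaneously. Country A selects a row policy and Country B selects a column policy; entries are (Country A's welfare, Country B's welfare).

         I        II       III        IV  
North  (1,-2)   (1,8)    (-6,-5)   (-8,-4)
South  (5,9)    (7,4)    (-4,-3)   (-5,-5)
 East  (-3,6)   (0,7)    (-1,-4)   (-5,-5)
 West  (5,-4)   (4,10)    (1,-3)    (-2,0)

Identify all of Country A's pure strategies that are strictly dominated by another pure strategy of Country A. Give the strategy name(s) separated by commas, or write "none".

North, East

North: dominated, since South does at least as well everywhere (I: 5>1, II: 7>1, III: -4>-6, IV: -5>-8).
South is not dominated — it holds its own against North at I (5>1); East at I (5>-3); West at I (5=5).
East is strictly dominated by West (I: 5>-3, II: 4>0, III: 1>-1, IV: -2>-5).
West: no other strategy beats it everywhere (North at I (5>1); South at I (5=5); East at I (5>-3)).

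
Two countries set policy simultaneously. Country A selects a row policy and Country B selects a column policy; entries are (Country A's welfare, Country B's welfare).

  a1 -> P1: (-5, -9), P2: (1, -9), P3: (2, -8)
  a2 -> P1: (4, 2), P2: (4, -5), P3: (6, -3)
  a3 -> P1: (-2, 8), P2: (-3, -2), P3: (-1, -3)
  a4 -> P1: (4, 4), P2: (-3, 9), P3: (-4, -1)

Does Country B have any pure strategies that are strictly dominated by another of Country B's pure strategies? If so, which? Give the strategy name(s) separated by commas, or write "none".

none

P1 is not dominated — it holds its own against P2 at a1 (-9=-9); P3 at a2 (2>-3).
Nothing dominates P2: P1 at a1 (-9=-9); P3 at a3 (-2>-3).
P3: no other strategy beats it everywhere (P1 at a1 (-8>-9); P2 at a1 (-8>-9)).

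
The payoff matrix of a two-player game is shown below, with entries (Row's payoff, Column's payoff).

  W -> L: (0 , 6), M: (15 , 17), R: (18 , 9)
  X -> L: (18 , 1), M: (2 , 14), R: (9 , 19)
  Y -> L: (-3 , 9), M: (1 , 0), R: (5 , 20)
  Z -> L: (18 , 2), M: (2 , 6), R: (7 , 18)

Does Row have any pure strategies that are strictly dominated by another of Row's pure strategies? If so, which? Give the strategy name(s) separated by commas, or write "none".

W: no other strategy beats it everywhere (X at M (15>2); Y at L (0>-3); Z at M (15>2)).
X is not dominated — it holds its own against W at L (18>0); Y at L (18>-3); Z at L (18=18).
Y is strictly dominated by W (L: 0>-3, M: 15>1, R: 18>5).
Z is not dominated — it holds its own against W at L (18>0); X at L (18=18); Y at L (18>-3).

Y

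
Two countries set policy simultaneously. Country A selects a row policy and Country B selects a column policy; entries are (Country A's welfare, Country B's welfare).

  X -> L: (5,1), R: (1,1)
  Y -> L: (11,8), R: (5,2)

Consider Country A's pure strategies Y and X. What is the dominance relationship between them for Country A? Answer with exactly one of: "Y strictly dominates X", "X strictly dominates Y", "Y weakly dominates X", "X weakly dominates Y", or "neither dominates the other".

Y strictly dominates X

Y's payoffs vs X's, by Country B's action — L: 11>5, R: 5>1.
Y gives a strictly higher payoff against every action of Country B, so Y strictly dominates X.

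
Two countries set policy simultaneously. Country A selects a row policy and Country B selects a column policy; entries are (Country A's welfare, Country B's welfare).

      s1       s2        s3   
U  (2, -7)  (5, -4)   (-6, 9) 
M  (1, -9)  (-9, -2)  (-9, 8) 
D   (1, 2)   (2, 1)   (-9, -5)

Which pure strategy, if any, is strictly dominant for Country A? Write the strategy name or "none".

U

U vs M: s1: 2>1, s2: 5>-9, s3: -6>-9.
U vs D: s1: 2>1, s2: 5>2, s3: -6>-9.
U strictly beats every other strategy against every opponent action, so it is strictly dominant.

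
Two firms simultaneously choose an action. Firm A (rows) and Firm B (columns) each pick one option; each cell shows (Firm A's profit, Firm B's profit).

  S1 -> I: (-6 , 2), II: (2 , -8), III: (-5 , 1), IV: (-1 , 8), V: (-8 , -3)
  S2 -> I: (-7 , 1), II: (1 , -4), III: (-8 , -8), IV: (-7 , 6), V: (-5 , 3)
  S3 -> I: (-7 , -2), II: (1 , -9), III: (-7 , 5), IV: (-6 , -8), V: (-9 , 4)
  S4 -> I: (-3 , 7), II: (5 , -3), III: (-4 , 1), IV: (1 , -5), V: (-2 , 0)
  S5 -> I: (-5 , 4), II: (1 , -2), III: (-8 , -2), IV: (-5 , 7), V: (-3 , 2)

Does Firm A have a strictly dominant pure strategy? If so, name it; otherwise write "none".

S4

S4 vs S1: I: -3>-6, II: 5>2, III: -4>-5, IV: 1>-1, V: -2>-8.
S4 vs S2: I: -3>-7, II: 5>1, III: -4>-8, IV: 1>-7, V: -2>-5.
S4 vs S3: I: -3>-7, II: 5>1, III: -4>-7, IV: 1>-6, V: -2>-9.
S4 vs S5: I: -3>-5, II: 5>1, III: -4>-8, IV: 1>-5, V: -2>-3.
S4 strictly beats every other strategy against every opponent action, so it is strictly dominant.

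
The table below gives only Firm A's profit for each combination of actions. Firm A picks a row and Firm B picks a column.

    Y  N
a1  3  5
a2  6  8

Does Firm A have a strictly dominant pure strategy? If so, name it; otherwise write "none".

a2

a2 vs a1: Y: 6>3, N: 8>5.
a2 strictly beats every other strategy against every opponent action, so it is strictly dominant.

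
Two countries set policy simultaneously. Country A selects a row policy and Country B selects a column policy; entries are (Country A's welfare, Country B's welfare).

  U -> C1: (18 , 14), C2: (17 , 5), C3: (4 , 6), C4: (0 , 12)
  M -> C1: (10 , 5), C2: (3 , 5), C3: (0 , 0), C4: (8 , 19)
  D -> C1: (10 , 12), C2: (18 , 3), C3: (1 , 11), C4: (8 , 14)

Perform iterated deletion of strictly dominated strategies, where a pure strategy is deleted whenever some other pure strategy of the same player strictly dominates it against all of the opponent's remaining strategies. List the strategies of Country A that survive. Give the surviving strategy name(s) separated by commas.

U, M, D

Column C2 is eliminated: C4 beats it against every remaining row (U: 12>5, M: 19>5, D: 14>3).
Country B's strategy C3 is strictly dominated by C1 (U: 14>6, M: 5>0, D: 12>11) and is removed.
Among the remaining strategies, none is strictly dominated by another pure strategy of the same player, so the elimination stops.
Surviving strategies — Country A: {U, M, D}; Country B: {C1, C4}.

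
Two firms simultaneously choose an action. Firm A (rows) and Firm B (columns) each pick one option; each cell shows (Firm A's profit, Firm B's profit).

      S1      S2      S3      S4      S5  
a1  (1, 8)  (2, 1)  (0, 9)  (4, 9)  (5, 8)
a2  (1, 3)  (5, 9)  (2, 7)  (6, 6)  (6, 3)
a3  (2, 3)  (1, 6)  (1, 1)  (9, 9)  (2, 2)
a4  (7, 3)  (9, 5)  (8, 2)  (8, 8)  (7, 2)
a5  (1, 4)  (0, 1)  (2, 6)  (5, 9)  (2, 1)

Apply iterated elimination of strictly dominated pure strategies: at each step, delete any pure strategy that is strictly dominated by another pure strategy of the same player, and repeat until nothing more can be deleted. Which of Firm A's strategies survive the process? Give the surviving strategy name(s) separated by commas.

a3

Firm A's strategy a1 is strictly dominated by a4 (S1: 7>1, S2: 9>2, S3: 8>0, S4: 8>4, S5: 7>5) and is removed.
Firm A's strategy a2 is strictly dominated by a4 (S1: 7>1, S2: 9>5, S3: 8>2, S4: 8>6, S5: 7>6) and is removed.
For Firm A, a4 strictly dominates a5 on the remaining columns (S1: 7>1, S2: 9>0, S3: 8>2, S4: 8>5, S5: 7>2); eliminate a5.
Column S1 is eliminated: S2 beats it against every remaining row (a3: 6>3, a4: 5>3).
Column S2 is eliminated: S4 beats it against every remaining row (a3: 9>6, a4: 8>5).
Column S3 is eliminated: S4 beats it against every remaining row (a3: 9>1, a4: 8>2).
Column S5 is eliminated: S4 beats it against every remaining row (a3: 9>2, a4: 8>2).
For Firm A, a3 strictly dominates a4 on the remaining columns (S4: 9>8); eliminate a4.
Among the remaining strategies, none is strictly dominated by another pure strategy of the same player, so the elimination stops.
Surviving strategies — Firm A: {a3}; Firm B: {S4}.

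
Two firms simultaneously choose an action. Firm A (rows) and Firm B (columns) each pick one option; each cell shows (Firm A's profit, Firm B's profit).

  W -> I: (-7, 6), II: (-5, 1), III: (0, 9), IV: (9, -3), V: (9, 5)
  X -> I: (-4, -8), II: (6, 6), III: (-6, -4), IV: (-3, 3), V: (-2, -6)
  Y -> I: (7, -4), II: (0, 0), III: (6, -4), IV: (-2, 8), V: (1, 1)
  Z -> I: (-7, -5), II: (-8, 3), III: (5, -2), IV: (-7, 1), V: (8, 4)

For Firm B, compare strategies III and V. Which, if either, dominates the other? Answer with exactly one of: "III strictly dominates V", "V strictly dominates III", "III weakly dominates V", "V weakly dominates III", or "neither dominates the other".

III's payoffs vs V's, by Firm A's action — W: 9>5, X: -4>-6, Y: -4<1, Z: -2<4.
III does better at W, X but worse at Y, Z; neither strategy dominates the other.

neither dominates the other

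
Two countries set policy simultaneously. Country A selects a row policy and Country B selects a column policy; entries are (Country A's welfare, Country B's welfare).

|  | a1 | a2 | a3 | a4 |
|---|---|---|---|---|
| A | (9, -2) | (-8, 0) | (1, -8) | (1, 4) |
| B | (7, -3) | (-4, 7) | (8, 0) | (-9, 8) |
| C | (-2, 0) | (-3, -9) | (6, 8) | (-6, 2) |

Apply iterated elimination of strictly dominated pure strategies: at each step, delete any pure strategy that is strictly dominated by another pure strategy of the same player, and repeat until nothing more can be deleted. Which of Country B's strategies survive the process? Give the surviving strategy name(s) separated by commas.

a3, a4

Column a1 is eliminated: a4 beats it against every remaining row (A: 4>-2, B: 8>-3, C: 2>0).
Column a2 is eliminated: a4 beats it against every remaining row (A: 4>0, B: 8>7, C: 2>-9).
Among the remaining strategies, none is strictly dominated by another pure strategy of the same player, so the elimination stops.
Surviving strategies — Country A: {A, B, C}; Country B: {a3, a4}.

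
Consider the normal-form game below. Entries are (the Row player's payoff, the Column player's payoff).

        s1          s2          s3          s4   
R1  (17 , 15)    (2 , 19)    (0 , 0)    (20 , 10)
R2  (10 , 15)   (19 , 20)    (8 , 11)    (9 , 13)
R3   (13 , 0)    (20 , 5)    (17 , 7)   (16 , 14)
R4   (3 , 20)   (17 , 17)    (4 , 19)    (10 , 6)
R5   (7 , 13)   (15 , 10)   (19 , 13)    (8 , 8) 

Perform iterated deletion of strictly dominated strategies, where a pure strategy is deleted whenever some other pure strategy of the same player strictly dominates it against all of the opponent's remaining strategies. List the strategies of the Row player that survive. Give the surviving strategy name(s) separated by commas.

For the Row player, R3 strictly dominates R2 on the remaining columns (s1: 13>10, s2: 20>19, s3: 17>8, s4: 16>9); eliminate R2.
Row R4 is eliminated: R3 beats it against every remaining column (s1: 13>3, s2: 20>17, s3: 17>4, s4: 16>10).
Among the remaining strategies, none is strictly dominated by another pure strategy of the same player, so the elimination stops.
Surviving strategies — the Row player: {R1, R3, R5}; the Column player: {s1, s2, s3, s4}.

R1, R3, R5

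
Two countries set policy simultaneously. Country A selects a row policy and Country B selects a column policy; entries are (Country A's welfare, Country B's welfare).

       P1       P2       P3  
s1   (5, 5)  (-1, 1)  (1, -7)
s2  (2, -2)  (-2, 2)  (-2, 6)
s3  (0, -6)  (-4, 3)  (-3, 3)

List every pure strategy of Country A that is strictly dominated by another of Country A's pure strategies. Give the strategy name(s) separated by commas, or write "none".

s2, s3

s1 is not dominated — it holds its own against s2 at P1 (5>2); s3 at P1 (5>0).
s2: dominated, since s1 does at least as well everywhere (P1: 5>2, P2: -1>-2, P3: 1>-2).
s3: dominated, since s1 does at least as well everywhere (P1: 5>0, P2: -1>-4, P3: 1>-3).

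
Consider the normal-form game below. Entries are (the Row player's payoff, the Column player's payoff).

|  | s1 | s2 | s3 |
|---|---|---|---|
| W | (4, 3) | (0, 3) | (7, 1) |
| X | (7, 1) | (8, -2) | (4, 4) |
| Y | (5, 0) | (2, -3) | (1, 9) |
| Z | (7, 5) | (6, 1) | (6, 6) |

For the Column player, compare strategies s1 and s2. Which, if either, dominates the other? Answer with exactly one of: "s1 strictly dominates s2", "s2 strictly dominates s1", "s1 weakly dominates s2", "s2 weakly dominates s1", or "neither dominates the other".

s1 weakly dominates s2

s1's payoffs vs s2's, by the Row player's action — W: 3=3, X: 1>-2, Y: 0>-3, Z: 5>1.
s1 is at least as good everywhere and strictly better somewhere (tied only at W), so s1 weakly but not strictly dominates s2.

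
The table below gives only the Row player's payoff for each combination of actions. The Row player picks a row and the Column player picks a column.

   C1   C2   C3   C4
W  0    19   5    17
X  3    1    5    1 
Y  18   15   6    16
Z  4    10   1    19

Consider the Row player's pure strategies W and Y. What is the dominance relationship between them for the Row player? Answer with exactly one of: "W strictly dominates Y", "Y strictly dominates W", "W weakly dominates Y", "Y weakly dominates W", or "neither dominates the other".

W's payoffs vs Y's, by the Column player's action — C1: 0<18, C2: 19>15, C3: 5<6, C4: 17>16.
W does better at C2, C4 but worse at C1, C3; neither strategy dominates the other.

neither dominates the other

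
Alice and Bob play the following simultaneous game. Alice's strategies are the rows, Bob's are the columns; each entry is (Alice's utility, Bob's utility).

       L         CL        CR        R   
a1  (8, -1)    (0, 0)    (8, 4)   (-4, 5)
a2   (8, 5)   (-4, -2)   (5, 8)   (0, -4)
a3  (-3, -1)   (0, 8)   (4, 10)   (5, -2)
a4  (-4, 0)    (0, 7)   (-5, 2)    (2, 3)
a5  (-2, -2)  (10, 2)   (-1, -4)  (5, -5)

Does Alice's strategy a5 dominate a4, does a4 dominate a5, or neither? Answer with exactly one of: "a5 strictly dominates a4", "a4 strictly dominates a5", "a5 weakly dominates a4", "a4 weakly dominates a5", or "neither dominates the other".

Compare a5 to a4 across each choice by Bob: L: -2>-4, CL: 10>0, CR: -1>-5, R: 5>2.
Every comparison favours a5, so a5 strictly dominates a4.

a5 strictly dominates a4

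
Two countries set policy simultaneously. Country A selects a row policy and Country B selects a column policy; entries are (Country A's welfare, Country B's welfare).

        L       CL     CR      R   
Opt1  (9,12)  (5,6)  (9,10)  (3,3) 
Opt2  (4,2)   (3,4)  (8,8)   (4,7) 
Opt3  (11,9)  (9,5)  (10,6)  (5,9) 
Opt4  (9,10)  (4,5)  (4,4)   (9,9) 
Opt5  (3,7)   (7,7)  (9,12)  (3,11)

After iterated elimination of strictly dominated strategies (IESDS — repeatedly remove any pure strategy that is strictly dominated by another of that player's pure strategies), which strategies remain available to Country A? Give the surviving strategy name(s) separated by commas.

Opt3, Opt4

For Country A, Opt3 strictly dominates Opt1 on the remaining columns (L: 11>9, CL: 9>5, CR: 10>9, R: 5>3); eliminate Opt1.
Row Opt2 is eliminated: Opt3 beats it against every remaining column (L: 11>4, CL: 9>3, CR: 10>8, R: 5>4).
Row Opt5 is eliminated: Opt3 beats it against every remaining column (L: 11>3, CL: 9>7, CR: 10>9, R: 5>3).
Column CL is eliminated: L beats it against every remaining row (Opt3: 9>5, Opt4: 10>5).
Column CR is eliminated: L beats it against every remaining row (Opt3: 9>6, Opt4: 10>4).
Among the remaining strategies, none is strictly dominated by another pure strategy of the same player, so the elimination stops.
Surviving strategies — Country A: {Opt3, Opt4}; Country B: {L, R}.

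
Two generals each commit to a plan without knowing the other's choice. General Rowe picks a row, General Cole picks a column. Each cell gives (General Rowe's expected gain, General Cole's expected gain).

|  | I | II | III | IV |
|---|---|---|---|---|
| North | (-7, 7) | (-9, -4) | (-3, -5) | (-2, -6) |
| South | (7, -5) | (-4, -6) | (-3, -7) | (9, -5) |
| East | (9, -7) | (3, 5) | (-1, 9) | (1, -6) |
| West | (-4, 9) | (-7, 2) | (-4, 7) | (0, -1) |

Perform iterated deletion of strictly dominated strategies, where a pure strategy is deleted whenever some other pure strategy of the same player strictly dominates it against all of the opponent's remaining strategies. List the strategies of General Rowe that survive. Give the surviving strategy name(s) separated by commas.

General Rowe's strategy North is strictly dominated by East (I: 9>-7, II: 3>-9, III: -1>-3, IV: 1>-2) and is removed.
For General Rowe, South strictly dominates West on the remaining columns (I: 7>-4, II: -4>-7, III: -3>-4, IV: 9>0); eliminate West.
Among the remaining strategies, none is strictly dominated by another pure strategy of the same player, so the elimination stops.
Surviving strategies — General Rowe: {South, East}; General Cole: {I, II, III, IV}.

South, East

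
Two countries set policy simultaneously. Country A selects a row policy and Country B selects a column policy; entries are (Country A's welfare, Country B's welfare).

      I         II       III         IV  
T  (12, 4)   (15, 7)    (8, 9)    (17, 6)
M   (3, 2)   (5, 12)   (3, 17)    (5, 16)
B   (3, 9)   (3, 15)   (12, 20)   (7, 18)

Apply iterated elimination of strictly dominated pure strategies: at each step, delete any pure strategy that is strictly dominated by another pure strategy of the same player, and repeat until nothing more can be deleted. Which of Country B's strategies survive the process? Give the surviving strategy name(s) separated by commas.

For Country A, T strictly dominates M on the remaining columns (I: 12>3, II: 15>5, III: 8>3, IV: 17>5); eliminate M.
Column I is eliminated: II beats it against every remaining row (T: 7>4, B: 15>9).
For Country B, III strictly dominates II on the remaining rows (T: 9>7, B: 20>15); eliminate II.
For Country B, III strictly dominates IV on the remaining rows (T: 9>6, B: 20>18); eliminate IV.
For Country A, B strictly dominates T on the remaining columns (III: 12>8); eliminate T.
Among the remaining strategies, none is strictly dominated by another pure strategy of the same player, so the elimination stops.
Surviving strategies — Country A: {B}; Country B: {III}.

III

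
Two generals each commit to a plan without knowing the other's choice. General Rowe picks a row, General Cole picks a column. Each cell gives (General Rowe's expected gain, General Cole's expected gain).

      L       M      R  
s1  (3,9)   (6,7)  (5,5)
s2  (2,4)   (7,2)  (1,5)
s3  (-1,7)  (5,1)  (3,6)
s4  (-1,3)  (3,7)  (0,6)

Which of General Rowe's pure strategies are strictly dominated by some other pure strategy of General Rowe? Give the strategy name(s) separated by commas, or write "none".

s1: no other strategy beats it everywhere (s2 at L (3>2); s3 at L (3>-1); s4 at L (3>-1)).
s2: no other strategy beats it everywhere (s1 at M (7>6); s3 at L (2>-1); s4 at L (2>-1)).
s1 strictly dominates s3 — L: 3>-1, M: 6>5, R: 5>3.
s1 strictly dominates s4 — L: 3>-1, M: 6>3, R: 5>0.

s3, s4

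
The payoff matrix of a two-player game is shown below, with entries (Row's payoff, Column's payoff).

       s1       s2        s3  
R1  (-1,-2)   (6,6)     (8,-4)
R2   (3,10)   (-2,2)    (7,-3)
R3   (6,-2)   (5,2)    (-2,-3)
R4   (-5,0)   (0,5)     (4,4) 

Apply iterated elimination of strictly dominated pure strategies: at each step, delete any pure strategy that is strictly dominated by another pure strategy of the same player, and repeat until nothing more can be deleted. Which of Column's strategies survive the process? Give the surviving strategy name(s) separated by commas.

Row's strategy R4 is strictly dominated by R1 (s1: -1>-5, s2: 6>0, s3: 8>4) and is removed.
For Column, s1 strictly dominates s3 on the remaining rows (R1: -2>-4, R2: 10>-3, R3: -2>-3); eliminate s3.
Row R2 is eliminated: R3 beats it against every remaining column (s1: 6>3, s2: 5>-2).
Column's strategy s1 is strictly dominated by s2 (R1: 6>-2, R3: 2>-2) and is removed.
Row R3 is eliminated: R1 beats it against every remaining column (s2: 6>5).
Among the remaining strategies, none is strictly dominated by another pure strategy of the same player, so the elimination stops.
Surviving strategies — Row: {R1}; Column: {s2}.

s2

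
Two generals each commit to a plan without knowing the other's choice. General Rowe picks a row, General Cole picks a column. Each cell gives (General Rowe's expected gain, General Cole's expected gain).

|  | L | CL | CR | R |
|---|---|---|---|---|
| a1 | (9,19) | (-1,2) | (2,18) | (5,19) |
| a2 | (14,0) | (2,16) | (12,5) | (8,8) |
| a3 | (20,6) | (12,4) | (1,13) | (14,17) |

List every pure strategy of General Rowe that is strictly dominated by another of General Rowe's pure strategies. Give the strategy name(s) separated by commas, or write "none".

a1

a1: dominated, since a2 does at least as well everywhere (L: 14>9, CL: 2>-1, CR: 12>2, R: 8>5).
a2 is not dominated — it holds its own against a1 at L (14>9); a3 at CR (12>1).
a3: no other strategy beats it everywhere (a1 at L (20>9); a2 at L (20>14)).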